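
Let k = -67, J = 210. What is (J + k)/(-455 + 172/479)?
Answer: -68497/217773 ≈ -0.31453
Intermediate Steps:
(J + k)/(-455 + 172/479) = (210 - 67)/(-455 + 172/479) = 143/(-455 + 172*(1/479)) = 143/(-455 + 172/479) = 143/(-217773/479) = 143*(-479/217773) = -68497/217773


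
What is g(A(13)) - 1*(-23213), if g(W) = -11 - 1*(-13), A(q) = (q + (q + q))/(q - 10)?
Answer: 23215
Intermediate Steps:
A(q) = 3*q/(-10 + q) (A(q) = (q + 2*q)/(-10 + q) = (3*q)/(-10 + q) = 3*q/(-10 + q))
g(W) = 2 (g(W) = -11 + 13 = 2)
g(A(13)) - 1*(-23213) = 2 - 1*(-23213) = 2 + 23213 = 23215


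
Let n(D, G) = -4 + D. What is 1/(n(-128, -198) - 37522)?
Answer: -1/37654 ≈ -2.6558e-5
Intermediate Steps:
1/(n(-128, -198) - 37522) = 1/((-4 - 128) - 37522) = 1/(-132 - 37522) = 1/(-37654) = -1/37654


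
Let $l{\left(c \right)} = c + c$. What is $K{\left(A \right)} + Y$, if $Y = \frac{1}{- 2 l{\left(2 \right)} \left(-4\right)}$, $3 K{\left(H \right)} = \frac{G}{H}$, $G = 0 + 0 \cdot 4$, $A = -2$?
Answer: $\frac{1}{32} \approx 0.03125$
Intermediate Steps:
$l{\left(c \right)} = 2 c$
$G = 0$ ($G = 0 + 0 = 0$)
$K{\left(H \right)} = 0$ ($K{\left(H \right)} = \frac{0 \frac{1}{H}}{3} = \frac{1}{3} \cdot 0 = 0$)
$Y = \frac{1}{32}$ ($Y = \frac{1}{- 2 \cdot 2 \cdot 2 \left(-4\right)} = \frac{1}{\left(-2\right) 4 \left(-4\right)} = \frac{1}{\left(-8\right) \left(-4\right)} = \frac{1}{32} \approx 0.03125$)
$K{\left(A \right)} + Y = 0 + \frac{1}{32} = \frac{1}{32}$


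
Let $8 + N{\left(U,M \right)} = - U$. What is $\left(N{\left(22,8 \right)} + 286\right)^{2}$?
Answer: $65536$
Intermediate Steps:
$N{\left(U,M \right)} = -8 - U$
$\left(N{\left(22,8 \right)} + 286\right)^{2} = \left(\left(-8 - 22\right) + 286\right)^{2} = \left(-30 + 286\right)^{2} = 256^{2} = 65536$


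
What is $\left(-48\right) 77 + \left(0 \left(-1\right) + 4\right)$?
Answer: $-3692$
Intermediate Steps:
$\left(-48\right) 77 + \left(0 \left(-1\right) + 4\right) = -3696 + \left(0 + 4\right) = -3696 + 4 = -3692$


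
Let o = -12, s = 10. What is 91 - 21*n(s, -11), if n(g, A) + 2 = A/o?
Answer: 455/4 ≈ 113.75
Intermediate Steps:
n(g, A) = -2 - A/12 (n(g, A) = -2 + A/(-12) = -2 + A*(-1/12) = -2 - A/12)
91 - 21*n(s, -11) = 91 - 21*(-2 - 1/12*(-11)) = 91 - 21*(-2 + 11/12) = 91 - 21*(-13/12) = 91 + 91/4 = 455/4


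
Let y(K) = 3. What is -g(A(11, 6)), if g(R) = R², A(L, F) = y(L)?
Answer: -9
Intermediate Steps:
A(L, F) = 3
-g(A(11, 6)) = -1*3² = -1*9 = -9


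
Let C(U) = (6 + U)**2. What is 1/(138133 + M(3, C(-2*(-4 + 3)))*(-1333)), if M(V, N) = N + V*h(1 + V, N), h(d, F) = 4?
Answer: 1/36825 ≈ 2.7155e-5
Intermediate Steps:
M(V, N) = N + 4*V (M(V, N) = N + V*4 = N + 4*V)
1/(138133 + M(3, C(-2*(-4 + 3)))*(-1333)) = 1/(138133 + ((6 - 2*(-4 + 3))**2 + 4*3)*(-1333)) = 1/(138133 + ((6 - 2*(-1))**2 + 12)*(-1333)) = 1/(138133 + ((6 + 2)**2 + 12)*(-1333)) = 1/(138133 + (8**2 + 12)*(-1333)) = 1/(138133 + (64 + 12)*(-1333)) = 1/(138133 + 76*(-1333)) = 1/(138133 - 101308) = 1/36825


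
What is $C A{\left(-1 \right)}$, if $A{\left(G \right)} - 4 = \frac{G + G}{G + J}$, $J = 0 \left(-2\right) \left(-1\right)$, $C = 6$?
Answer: $36$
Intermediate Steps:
$J = 0$ ($J = 0 \left(-1\right) = 0$)
$A{\left(G \right)} = 6$ ($A{\left(G \right)} = 4 + \frac{G + G}{G + 0} = 4 + \frac{2 G}{G} = 4 + 2 = 6$)
$C A{\left(-1 \right)} = 6 \cdot 6 = 36$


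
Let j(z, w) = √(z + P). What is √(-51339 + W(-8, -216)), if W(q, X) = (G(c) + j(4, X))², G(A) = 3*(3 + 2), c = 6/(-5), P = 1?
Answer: √(-51339 + (15 + √5)²) ≈ 225.92*I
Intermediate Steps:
c = -6/5 (c = 6*(-⅕) = -6/5 ≈ -1.2000)
j(z, w) = √(1 + z) (j(z, w) = √(z + 1) = √(1 + z))
G(A) = 15 (G(A) = 3*5 = 15)
W(q, X) = (15 + √5)² (W(q, X) = (15 + √(1 + 4))² = (15 + √5)²)
√(-51339 + W(-8, -216)) = √(-51339 + (15 + √5)²)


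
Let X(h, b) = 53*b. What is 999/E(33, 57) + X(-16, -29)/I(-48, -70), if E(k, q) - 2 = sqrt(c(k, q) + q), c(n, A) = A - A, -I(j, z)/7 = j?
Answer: -752789/17808 + 999*sqrt(57)/53 ≈ 100.03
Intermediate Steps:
I(j, z) = -7*j
c(n, A) = 0
E(k, q) = 2 + sqrt(q) (E(k, q) = 2 + sqrt(0 + q) = 2 + sqrt(q))
999/E(33, 57) + X(-16, -29)/I(-48, -70) = 999/(2 + sqrt(57)) + (53*(-29))/((-7*(-48))) = 999/(2 + sqrt(57)) - 1537/336 = -1537/336 + 999/(2 + sqrt(57))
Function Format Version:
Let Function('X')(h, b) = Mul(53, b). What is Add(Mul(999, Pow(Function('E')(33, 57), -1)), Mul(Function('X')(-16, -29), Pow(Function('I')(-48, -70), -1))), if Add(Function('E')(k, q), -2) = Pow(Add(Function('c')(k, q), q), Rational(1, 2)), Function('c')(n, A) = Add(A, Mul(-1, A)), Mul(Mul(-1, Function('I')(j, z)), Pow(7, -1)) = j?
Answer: Add(Rational(-752789, 17808), Mul(Rational(999, 53), Pow(57, Rational(1, 2)))) ≈ 100.03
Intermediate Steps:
Function('I')(j, z) = Mul(-7, j)
Function('c')(n, A) = 0
Function('E')(k, q) = Add(2, Pow(q, Rational(1, 2))) (Function('E')(k, q) = Add(2, Pow(Add(0, q), Rational(1, 2))) = Add(2, Pow(q, Rational(1, 2))))
Add(Mul(999, Pow(Function('E')(33, 57), -1)), Mul(Function('X')(-16, -29), Pow(Function('I')(-48, -70), -1))) = Add(Mul(999, Pow(Add(2, Pow(57, Rational(1, 2))), -1)), Mul(Mul(53, -29), Pow(Mul(-7, -48), -1))) = Add(Mul(999, Pow(Add(2, Pow(57, Rational(1, 2))), -1)), Mul(-1537, Pow(336, -1))) = Add(Mul(999, Pow(Add(2, Pow(57, Rational(1, 2))), -1)), Mul(-1537, Rational(1, 336))) = Add(Mul(999, Pow(Add(2, Pow(57, Rational(1, 2))), -1)), Rational(-1537, 336)) = Add(Rational(-1537, 336), Mul(999, Pow(Add(2, Pow(57, Rational(1, 2))), -1)))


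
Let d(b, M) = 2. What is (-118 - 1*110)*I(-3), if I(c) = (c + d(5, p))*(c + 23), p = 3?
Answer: 4560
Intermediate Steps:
I(c) = (2 + c)*(23 + c) (I(c) = (c + 2)*(c + 23) = (2 + c)*(23 + c))
(-118 - 1*110)*I(-3) = (-118 - 1*110)*(46 + (-3)² + 25*(-3)) = (-118 - 110)*(46 + 9 - 75) = -228*(-20) = 4560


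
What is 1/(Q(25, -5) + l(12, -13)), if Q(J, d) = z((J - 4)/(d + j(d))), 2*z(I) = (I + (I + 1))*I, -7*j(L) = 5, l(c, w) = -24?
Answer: -1600/19731 ≈ -0.081091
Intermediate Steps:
j(L) = -5/7 (j(L) = -⅐*5 = -5/7)
z(I) = I*(1 + 2*I)/2 (z(I) = ((I + (I + 1))*I)/2 = ((I + (1 + I))*I)/2 = ((1 + 2*I)*I)/2 = (I*(1 + 2*I))/2 = I*(1 + 2*I)/2)
Q(J, d) = (½ + (-4 + J)/(-5/7 + d))*(-4 + J)/(-5/7 + d) (Q(J, d) = ((J - 4)/(d - 5/7))*(½ + (J - 4)/(d - 5/7)) = ((-4 + J)/(-5/7 + d))*(½ + (-4 + J)/(-5/7 + d)) = (½ + (-4 + J)/(-5/7 + d))*(-4 + J)/(-5/7 + d))
1/(Q(25, -5) + l(12, -13)) = 1/(7*(-4 + 25)*(-61 + 7*(-5) + 14*25)/(2*(-5 + 7*(-5))²) - 24) = 1/((7/2)*21*(-61 - 35 + 350)/(-5 - 35)² - 24) = 1/((7/2)*21*254/(-40)² - 24) = 1/((7/2)*(1/1600)*21*254 - 24) = 1/(18669/1600 - 24) = 1/(-19731/1600) = -1600/19731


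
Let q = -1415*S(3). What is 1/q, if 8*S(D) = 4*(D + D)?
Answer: -1/4245 ≈ -0.00023557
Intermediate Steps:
S(D) = D (S(D) = (4*(D + D))/8 = (4*(2*D))/8 = (8*D)/8 = D)
q = -4245 (q = -1415*3 = -4245)
1/q = 1/(-4245) = -1/4245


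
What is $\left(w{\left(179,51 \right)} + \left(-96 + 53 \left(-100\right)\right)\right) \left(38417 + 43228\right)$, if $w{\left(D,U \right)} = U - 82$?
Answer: $-443087415$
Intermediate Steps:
$w{\left(D,U \right)} = -82 + U$
$\left(w{\left(179,51 \right)} + \left(-96 + 53 \left(-100\right)\right)\right) \left(38417 + 43228\right) = \left(\left(-82 + 51\right) + \left(-96 + 53 \left(-100\right)\right)\right) \left(38417 + 43228\right) = \left(-31 - 5396\right) 81645 = \left(-5427\right) 81645 = -443087415$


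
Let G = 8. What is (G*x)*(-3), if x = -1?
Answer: 24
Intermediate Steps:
(G*x)*(-3) = (8*(-1))*(-3) = -8*(-3) = 24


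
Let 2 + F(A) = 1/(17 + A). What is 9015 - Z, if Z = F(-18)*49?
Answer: 9162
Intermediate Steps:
F(A) = -2 + 1/(17 + A)
Z = -147 (Z = ((-33 - 2*(-18))/(17 - 18))*49 = ((-33 + 36)/(-1))*49 = -1*3*49 = -3*49 = -147)
9015 - Z = 9015 - 1*(-147) = 9015 + 147 = 9162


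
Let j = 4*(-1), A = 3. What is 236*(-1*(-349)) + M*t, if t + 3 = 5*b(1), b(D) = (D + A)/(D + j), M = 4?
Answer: 246976/3 ≈ 82325.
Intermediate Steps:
j = -4
b(D) = (3 + D)/(-4 + D) (b(D) = (D + 3)/(D - 4) = (3 + D)/(-4 + D))
t = -29/3 (t = -3 + 5*((3 + 1)/(-4 + 1)) = -3 + 5*(4/(-3)) = -3 + 5*(-1/3*4) = -3 + 5*(-4/3) = -3 - 20/3 = -29/3 ≈ -9.6667)
236*(-1*(-349)) + M*t = 236*(-1*(-349)) + 4*(-29/3) = 236*349 - 116/3 = 82364 - 116/3 = 246976/3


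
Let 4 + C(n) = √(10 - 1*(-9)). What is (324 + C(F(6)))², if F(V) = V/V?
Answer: (320 + √19)² ≈ 1.0521e+5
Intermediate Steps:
F(V) = 1
C(n) = -4 + √19 (C(n) = -4 + √(10 - 1*(-9)) = -4 + √(10 + 9) = -4 + √19)
(324 + C(F(6)))² = (324 + (-4 + √19))² = (320 + √19)²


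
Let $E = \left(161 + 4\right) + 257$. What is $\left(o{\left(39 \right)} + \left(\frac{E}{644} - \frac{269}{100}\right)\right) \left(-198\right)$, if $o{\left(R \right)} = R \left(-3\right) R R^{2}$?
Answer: $\frac{11062184072841}{8050} \approx 1.3742 \cdot 10^{9}$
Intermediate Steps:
$E = 422$ ($E = 165 + 257 = 422$)
$o{\left(R \right)} = - 3 R^{4}$ ($o{\left(R \right)} = - 3 R R^{3} = - 3 R^{4}$)
$\left(o{\left(39 \right)} + \left(\frac{E}{644} - \frac{269}{100}\right)\right) \left(-198\right) = \left(- 3 \cdot 39^{4} + \left(\frac{422}{644} - \frac{269}{100}\right)\right) \left(-198\right) = \left(\left(-3\right) 2313441 + \left(422 \cdot \frac{1}{644} - \frac{269}{100}\right)\right) \left(-198\right) = \left(-6940323 + \left(\frac{211}{322} - \frac{269}{100}\right)\right) \left(-198\right) = \left(-6940323 - \frac{32759}{16100}\right) \left(-198\right) = \left(- \frac{111739233059}{16100}\right) \left(-198\right) = \frac{11062184072841}{8050}$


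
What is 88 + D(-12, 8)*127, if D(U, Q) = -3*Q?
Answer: -2960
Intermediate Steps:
88 + D(-12, 8)*127 = 88 - 3*8*127 = 88 - 24*127 = 88 - 3048 = -2960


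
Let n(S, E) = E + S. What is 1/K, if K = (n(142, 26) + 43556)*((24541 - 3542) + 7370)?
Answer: 1/1240406156 ≈ 8.0619e-10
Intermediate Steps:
K = 1240406156 (K = ((26 + 142) + 43556)*((24541 - 3542) + 7370) = (168 + 43556)*(20999 + 7370) = 43724*28369 = 1240406156)
1/K = 1/1240406156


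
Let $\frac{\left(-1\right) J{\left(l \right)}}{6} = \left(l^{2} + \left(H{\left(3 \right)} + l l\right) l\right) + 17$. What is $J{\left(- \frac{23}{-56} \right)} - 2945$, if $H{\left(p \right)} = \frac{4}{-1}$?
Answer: $- \frac{266810813}{87808} \approx -3038.6$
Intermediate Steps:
$H{\left(p \right)} = -4$ ($H{\left(p \right)} = 4 \left(-1\right) = -4$)
$J{\left(l \right)} = -102 - 6 l^{2} - 6 l \left(-4 + l^{2}\right)$ ($J{\left(l \right)} = - 6 \left(\left(l^{2} + \left(-4 + l l\right) l\right) + 17\right) = - 6 \left(\left(l^{2} + \left(-4 + l^{2}\right) l\right) + 17\right) = - 6 \left(\left(l^{2} + l \left(-4 + l^{2}\right)\right) + 17\right) = - 6 \left(17 + l^{2} + l \left(-4 + l^{2}\right)\right) = -102 - 6 l^{2} - 6 l \left(-4 + l^{2}\right)$)
$J{\left(- \frac{23}{-56} \right)} - 2945 = \left(-102 - 6 \left(- \frac{23}{-56}\right)^{2} - 6 \left(- \frac{23}{-56}\right)^{3} + 24 \left(- \frac{23}{-56}\right)\right) - 2945 = \left(-102 - 6 \left(\left(-23\right) \left(- \frac{1}{56}\right)\right)^{2} - 6 \left(\left(-23\right) \left(- \frac{1}{56}\right)\right)^{3} + 24 \left(\left(-23\right) \left(- \frac{1}{56}\right)\right)\right) - 2945 = \left(-102 - 6 \left(\frac{23}{56}\right)^{2} - 6 \left(\frac{23}{56}\right)^{3} + 24 \cdot \frac{23}{56}\right) - 2945 = \left(-102 - \frac{1587}{1568} - \frac{36501}{87808} + \frac{69}{7}\right) - 2945 = - \frac{8216253}{87808} - 2945 = - \frac{266810813}{87808}$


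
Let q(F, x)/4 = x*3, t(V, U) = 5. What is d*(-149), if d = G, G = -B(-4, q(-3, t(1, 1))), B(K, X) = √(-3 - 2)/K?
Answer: -149*I*√5/4 ≈ -83.294*I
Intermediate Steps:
q(F, x) = 12*x (q(F, x) = 4*(x*3) = 4*(3*x) = 12*x)
B(K, X) = I*√5/K (B(K, X) = √(-5)/K = (I*√5)/K = I*√5/K)
G = I*√5/4 (G = -I*√5/(-4) = -I*√5*(-1)/4 = -(-1)*I*√5/4 = I*√5/4 ≈ 0.55902*I)
d = I*√5/4 ≈ 0.55902*I
d*(-149) = (I*√5/4)*(-149) = -149*I*√5/4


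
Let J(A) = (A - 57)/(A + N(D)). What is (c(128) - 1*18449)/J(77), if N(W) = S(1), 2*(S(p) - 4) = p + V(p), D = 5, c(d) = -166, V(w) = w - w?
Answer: -606849/8 ≈ -75856.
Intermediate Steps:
V(w) = 0
S(p) = 4 + p/2 (S(p) = 4 + (p + 0)/2 = 4 + p/2)
N(W) = 9/2 (N(W) = 4 + (½)*1 = 4 + ½ = 9/2)
J(A) = (-57 + A)/(9/2 + A) (J(A) = (A - 57)/(A + 9/2) = (-57 + A)/(9/2 + A))
(c(128) - 1*18449)/J(77) = (-166 - 1*18449)/((2*(-57 + 77)/(9 + 2*77))) = (-166 - 18449)/((2*20/(9 + 154))) = -18615/(2*20/163) = -18615/(2*(1/163)*20) = -18615/40/163 = -18615*163/40 = -606849/8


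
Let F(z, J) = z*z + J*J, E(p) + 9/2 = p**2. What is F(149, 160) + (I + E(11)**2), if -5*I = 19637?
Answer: 1148917/20 ≈ 57446.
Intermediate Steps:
I = -19637/5 (I = -1/5*19637 = -19637/5 ≈ -3927.4)
E(p) = -9/2 + p**2
F(z, J) = J**2 + z**2 (F(z, J) = z**2 + J**2 = J**2 + z**2)
F(149, 160) + (I + E(11)**2) = (160**2 + 149**2) + (-19637/5 + (-9/2 + 11**2)**2) = (25600 + 22201) + (-19637/5 + (-9/2 + 121)**2) = 47801 + (-19637/5 + (233/2)**2) = 47801 + (-19637/5 + 54289/4) = 47801 + 192897/20 = 1148917/20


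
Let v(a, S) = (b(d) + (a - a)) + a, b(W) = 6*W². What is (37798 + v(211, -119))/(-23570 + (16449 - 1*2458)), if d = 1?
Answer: -38015/9579 ≈ -3.9686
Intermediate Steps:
v(a, S) = 6 + a (v(a, S) = (6*1² + (a - a)) + a = (6*1 + 0) + a = (6 + 0) + a = 6 + a)
(37798 + v(211, -119))/(-23570 + (16449 - 1*2458)) = (37798 + (6 + 211))/(-23570 + (16449 - 1*2458)) = (37798 + 217)/(-23570 + (16449 - 2458)) = 38015/(-23570 + 13991) = 38015/(-9579) = 38015*(-1/9579) = -38015/9579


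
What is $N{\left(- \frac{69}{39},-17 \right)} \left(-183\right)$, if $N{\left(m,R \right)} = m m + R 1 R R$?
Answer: $\frac{151847544}{169} \approx 8.9851 \cdot 10^{5}$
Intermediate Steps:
$N{\left(m,R \right)} = R^{3} + m^{2}$ ($N{\left(m,R \right)} = m^{2} + R R R = m^{2} + R^{2} R = m^{2} + R^{3} = R^{3} + m^{2}$)
$N{\left(- \frac{69}{39},-17 \right)} \left(-183\right) = \left(\left(-17\right)^{3} + \left(- \frac{69}{39}\right)^{2}\right) \left(-183\right) = \left(-4913 + \left(\left(-69\right) \frac{1}{39}\right)^{2}\right) \left(-183\right) = \left(-4913 + \left(- \frac{23}{13}\right)^{2}\right) \left(-183\right) = \left(-4913 + \frac{529}{169}\right) \left(-183\right) = \left(- \frac{829768}{169}\right) \left(-183\right) = \frac{151847544}{169}$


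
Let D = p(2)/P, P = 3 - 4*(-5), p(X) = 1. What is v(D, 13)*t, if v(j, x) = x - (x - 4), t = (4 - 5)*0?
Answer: 0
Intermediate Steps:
t = 0 (t = -1*0 = 0)
P = 23 (P = 3 + 20 = 23)
D = 1/23 ≈ 0.043478
v(j, x) = 4 (v(j, x) = x - (-4 + x) = x + (4 - x) = 4)
v(D, 13)*t = 4*0 = 0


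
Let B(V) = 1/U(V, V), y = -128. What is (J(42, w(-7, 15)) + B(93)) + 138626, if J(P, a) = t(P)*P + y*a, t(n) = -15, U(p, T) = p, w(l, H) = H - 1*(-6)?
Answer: 12583645/93 ≈ 1.3531e+5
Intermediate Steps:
w(l, H) = 6 + H (w(l, H) = H + 6 = 6 + H)
J(P, a) = -128*a - 15*P (J(P, a) = -15*P - 128*a = -128*a - 15*P)
B(V) = 1/V
(J(42, w(-7, 15)) + B(93)) + 138626 = ((-128*(6 + 15) - 15*42) + 1/93) + 138626 = ((-128*21 - 630) + 1/93) + 138626 = ((-2688 - 630) + 1/93) + 138626 = (-3318 + 1/93) + 138626 = -308573/93 + 138626 = 12583645/93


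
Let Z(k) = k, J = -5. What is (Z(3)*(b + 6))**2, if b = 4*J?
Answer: 1764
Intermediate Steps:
b = -20 (b = 4*(-5) = -20)
(Z(3)*(b + 6))**2 = (3*(-20 + 6))**2 = (3*(-14))**2 = (-42)**2 = 1764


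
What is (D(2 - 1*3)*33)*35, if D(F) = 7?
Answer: 8085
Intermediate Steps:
(D(2 - 1*3)*33)*35 = (7*33)*35 = 231*35 = 8085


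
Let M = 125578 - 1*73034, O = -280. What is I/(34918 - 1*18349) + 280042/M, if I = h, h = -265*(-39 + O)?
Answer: 4540911469/435300768 ≈ 10.432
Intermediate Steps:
M = 52544 (M = 125578 - 73034 = 52544)
h = 84535 (h = -265*(-39 - 280) = -265*(-319) = 84535)
I = 84535
I/(34918 - 1*18349) + 280042/M = 84535/(34918 - 1*18349) + 280042/52544 = 84535/(34918 - 18349) + 280042*(1/52544) = 84535/16569 + 140021/26272 = 4540911469/435300768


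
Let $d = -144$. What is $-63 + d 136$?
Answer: $-19647$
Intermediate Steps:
$-63 + d 136 = -63 - 19584 = -19647$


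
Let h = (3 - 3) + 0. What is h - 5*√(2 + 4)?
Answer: -5*√6 ≈ -12.247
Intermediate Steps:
h = 0 (h = 0 + 0 = 0)
h - 5*√(2 + 4) = 0 - 5*√(2 + 4) = 0 - 5*√6 = -5*√6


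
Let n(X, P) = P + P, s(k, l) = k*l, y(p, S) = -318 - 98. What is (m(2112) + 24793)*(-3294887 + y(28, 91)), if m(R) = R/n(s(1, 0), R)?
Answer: -163404189861/2 ≈ -8.1702e+10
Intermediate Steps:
y(p, S) = -416
n(X, P) = 2*P
m(R) = 1/2 (m(R) = R/((2*R)) = R*(1/(2*R)) = 1/2)
(m(2112) + 24793)*(-3294887 + y(28, 91)) = (1/2 + 24793)*(-3294887 - 416) = (49587/2)*(-3295303) = -163404189861/2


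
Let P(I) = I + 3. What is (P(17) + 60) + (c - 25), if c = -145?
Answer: -90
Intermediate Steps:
P(I) = 3 + I
(P(17) + 60) + (c - 25) = ((3 + 17) + 60) + (-145 - 25) = (20 + 60) - 170 = 80 - 170 = -90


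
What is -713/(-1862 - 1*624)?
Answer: 713/2486 ≈ 0.28681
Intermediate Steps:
-713/(-1862 - 1*624) = -713/(-1862 - 624) = -713/(-2486) = -713*(-1/2486) = 713/2486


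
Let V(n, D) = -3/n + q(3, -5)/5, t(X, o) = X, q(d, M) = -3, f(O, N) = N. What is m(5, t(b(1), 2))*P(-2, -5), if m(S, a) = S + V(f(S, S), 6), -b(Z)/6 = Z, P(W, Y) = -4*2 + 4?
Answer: -76/5 ≈ -15.200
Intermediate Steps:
P(W, Y) = -4 (P(W, Y) = -8 + 4 = -4)
b(Z) = -6*Z
V(n, D) = -⅗ - 3/n (V(n, D) = -3/n - 3/5 = -3/n - 3*⅕ = -3/n - ⅗ = -⅗ - 3/n)
m(S, a) = -⅗ + S - 3/S (m(S, a) = S + (-⅗ - 3/S) = -⅗ + S - 3/S)
m(5, t(b(1), 2))*P(-2, -5) = (-⅗ + 5 - 3/5)*(-4) = (-⅗ + 5 - 3*⅕)*(-4) = (-⅗ + 5 - ⅗)*(-4) = (19/5)*(-4) = -76/5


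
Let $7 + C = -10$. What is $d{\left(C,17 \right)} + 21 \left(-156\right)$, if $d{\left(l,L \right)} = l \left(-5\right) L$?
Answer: $-1831$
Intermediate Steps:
$C = -17$ ($C = -7 - 10 = -17$)
$d{\left(l,L \right)} = - 5 L l$ ($d{\left(l,L \right)} = - 5 l L = - 5 L l$)
$d{\left(C,17 \right)} + 21 \left(-156\right) = \left(-5\right) 17 \left(-17\right) + 21 \left(-156\right) = 1445 - 3276 = -1831$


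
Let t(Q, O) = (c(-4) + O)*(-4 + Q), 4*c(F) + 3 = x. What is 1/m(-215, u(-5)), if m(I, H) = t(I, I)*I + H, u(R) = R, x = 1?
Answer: -2/20293645 ≈ -9.8553e-8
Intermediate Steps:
c(F) = -½ (c(F) = -¾ + (¼)*1 = -¾ + ¼ = -½)
t(Q, O) = (-4 + Q)*(-½ + O) (t(Q, O) = (-½ + O)*(-4 + Q) = (-4 + Q)*(-½ + O))
m(I, H) = H + I*(2 + I² - 9*I/2) (m(I, H) = (2 - 4*I - I/2 + I*I)*I + H = (2 - 4*I - I/2 + I²)*I + H = (2 + I² - 9*I/2)*I + H = I*(2 + I² - 9*I/2) + H = H + I*(2 + I² - 9*I/2))
1/m(-215, u(-5)) = 1/(-5 + (-215)³ + 2*(-215) - 9/2*(-215)²) = 1/(-5 - 9938375 - 430 - 9/2*46225) = 1/(-5 - 9938375 - 430 - 416025/2) = 1/(-20293645/2) = -2/20293645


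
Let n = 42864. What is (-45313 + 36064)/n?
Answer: -3083/14288 ≈ -0.21578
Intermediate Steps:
(-45313 + 36064)/n = (-45313 + 36064)/42864 = -9249*1/42864 = -3083/14288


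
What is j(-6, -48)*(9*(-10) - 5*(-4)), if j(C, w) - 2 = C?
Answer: 280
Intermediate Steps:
j(C, w) = 2 + C
j(-6, -48)*(9*(-10) - 5*(-4)) = (2 - 6)*(9*(-10) - 5*(-4)) = -4*(-90 + 20) = -4*(-70) = 280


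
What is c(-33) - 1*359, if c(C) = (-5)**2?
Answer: -334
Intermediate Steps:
c(C) = 25
c(-33) - 1*359 = 25 - 1*359 = 25 - 359 = -334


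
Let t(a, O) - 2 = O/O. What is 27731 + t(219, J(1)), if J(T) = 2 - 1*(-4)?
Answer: 27734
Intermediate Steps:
J(T) = 6 (J(T) = 2 + 4 = 6)
t(a, O) = 3 (t(a, O) = 2 + O/O = 2 + 1 = 3)
27731 + t(219, J(1)) = 27731 + 3 = 27734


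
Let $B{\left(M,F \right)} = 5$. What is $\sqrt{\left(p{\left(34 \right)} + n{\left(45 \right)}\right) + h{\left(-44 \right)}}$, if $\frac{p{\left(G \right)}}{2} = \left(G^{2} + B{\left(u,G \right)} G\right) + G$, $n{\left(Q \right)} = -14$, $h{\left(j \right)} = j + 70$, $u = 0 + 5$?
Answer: $2 \sqrt{683} \approx 52.269$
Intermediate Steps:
$u = 5$
$h{\left(j \right)} = 70 + j$
$p{\left(G \right)} = 2 G^{2} + 12 G$ ($p{\left(G \right)} = 2 \left(\left(G^{2} + 5 G\right) + G\right) = 2 \left(G^{2} + 6 G\right) = 2 G^{2} + 12 G$)
$\sqrt{\left(p{\left(34 \right)} + n{\left(45 \right)}\right) + h{\left(-44 \right)}} = \sqrt{\left(2 \cdot 34 \left(6 + 34\right) - 14\right) + \left(70 - 44\right)} = \sqrt{\left(2 \cdot 34 \cdot 40 - 14\right) + 26} = \sqrt{\left(2720 - 14\right) + 26} = \sqrt{2706 + 26} = \sqrt{2732} = 2 \sqrt{683}$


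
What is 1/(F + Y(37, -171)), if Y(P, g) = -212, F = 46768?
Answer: 1/46556 ≈ 2.1479e-5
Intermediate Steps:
1/(F + Y(37, -171)) = 1/(46768 - 212) = 1/46556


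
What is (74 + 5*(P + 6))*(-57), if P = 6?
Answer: -7638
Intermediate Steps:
(74 + 5*(P + 6))*(-57) = (74 + 5*(6 + 6))*(-57) = (74 + 5*12)*(-57) = (74 + 60)*(-57) = 134*(-57) = -7638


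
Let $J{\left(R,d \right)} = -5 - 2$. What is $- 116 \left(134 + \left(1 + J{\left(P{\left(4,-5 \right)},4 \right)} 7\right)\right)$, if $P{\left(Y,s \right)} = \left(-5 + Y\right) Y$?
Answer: $-9976$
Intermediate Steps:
$P{\left(Y,s \right)} = Y \left(-5 + Y\right)$
$J{\left(R,d \right)} = -7$ ($J{\left(R,d \right)} = -5 - 2 = -7$)
$- 116 \left(134 + \left(1 + J{\left(P{\left(4,-5 \right)},4 \right)} 7\right)\right) = - 116 \left(134 + \left(1 - 49\right)\right) = - 116 \left(134 - 48\right) = \left(-116\right) 86 = -9976$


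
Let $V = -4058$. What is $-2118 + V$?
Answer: $-6176$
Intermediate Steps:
$-2118 + V = -2118 - 4058 = -6176$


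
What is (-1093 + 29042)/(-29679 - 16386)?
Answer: -27949/46065 ≈ -0.60673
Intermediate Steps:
(-1093 + 29042)/(-29679 - 16386) = 27949/(-46065) = 27949*(-1/46065) = -27949/46065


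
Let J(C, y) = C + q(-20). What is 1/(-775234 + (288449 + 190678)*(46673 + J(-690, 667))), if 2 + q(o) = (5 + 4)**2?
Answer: 1/22068772640 ≈ 4.5313e-11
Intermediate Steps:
q(o) = 79 (q(o) = -2 + (5 + 4)**2 = -2 + 9**2 = -2 + 81 = 79)
J(C, y) = 79 + C (J(C, y) = C + 79 = 79 + C)
1/(-775234 + (288449 + 190678)*(46673 + J(-690, 667))) = 1/(-775234 + (288449 + 190678)*(46673 + (79 - 690))) = 1/(-775234 + 479127*(46673 - 611)) = 1/(-775234 + 479127*46062) = 1/(-775234 + 22069547874) = 1/22068772640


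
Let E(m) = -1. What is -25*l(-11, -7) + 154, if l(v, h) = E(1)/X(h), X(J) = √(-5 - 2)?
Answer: 154 - 25*I*√7/7 ≈ 154.0 - 9.4491*I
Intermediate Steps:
X(J) = I*√7 (X(J) = √(-7) = I*√7)
l(v, h) = I*√7/7 (l(v, h) = -1/(I*√7) = -(-1)*I*√7/7 = I*√7/7)
-25*l(-11, -7) + 154 = -25*I*√7/7 + 154 = 154 - 25*I*√7/7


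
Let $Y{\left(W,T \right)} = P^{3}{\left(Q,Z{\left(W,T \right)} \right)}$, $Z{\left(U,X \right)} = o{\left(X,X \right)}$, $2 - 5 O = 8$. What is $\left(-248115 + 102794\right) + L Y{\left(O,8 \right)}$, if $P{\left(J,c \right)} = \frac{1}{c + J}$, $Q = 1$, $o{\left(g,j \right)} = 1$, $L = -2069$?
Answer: $- \frac{1164637}{8} \approx -1.4558 \cdot 10^{5}$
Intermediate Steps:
$O = - \frac{6}{5}$ ($O = \frac{2}{5} - \frac{8}{5} = - \frac{6}{5} \approx -1.2$)
$Z{\left(U,X \right)} = 1$
$P{\left(J,c \right)} = \frac{1}{J + c}$
$Y{\left(W,T \right)} = \frac{1}{8}$ ($Y{\left(W,T \right)} = \left(\frac{1}{1 + 1}\right)^{3} = \left(\frac{1}{2}\right)^{3} = \frac{1}{8}$)
$\left(-248115 + 102794\right) + L Y{\left(O,8 \right)} = \left(-248115 + 102794\right) - \frac{2069}{8} = -145321 - \frac{2069}{8} = - \frac{1164637}{8}$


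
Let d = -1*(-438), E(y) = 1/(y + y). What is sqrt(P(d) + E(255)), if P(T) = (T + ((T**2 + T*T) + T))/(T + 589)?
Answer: sqrt(102726311914590)/523770 ≈ 19.351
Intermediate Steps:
E(y) = 1/(2*y)
d = 438
P(T) = (2*T + 2*T**2)/(589 + T) (P(T) = (T + ((T**2 + T**2) + T))/(589 + T) = (T + (2*T**2 + T))/(589 + T) = (T + (T + 2*T**2))/(589 + T) = (2*T + 2*T**2)/(589 + T))
sqrt(P(d) + E(255)) = sqrt(2*438*(1 + 438)/(589 + 438) + (1/2)/255) = sqrt(2*438*439/1027 + (1/2)*(1/255)) = sqrt(2*438*(1/1027)*439 + 1/510) = sqrt(384564/1027 + 1/510) = sqrt(196128667/523770) = sqrt(102726311914590)/523770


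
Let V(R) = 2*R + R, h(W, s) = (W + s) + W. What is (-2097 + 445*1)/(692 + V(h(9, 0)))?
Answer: -826/373 ≈ -2.2145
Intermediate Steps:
h(W, s) = s + 2*W
V(R) = 3*R
(-2097 + 445*1)/(692 + V(h(9, 0))) = (-2097 + 445*1)/(692 + 3*(0 + 2*9)) = (-2097 + 445)/(692 + 3*(0 + 18)) = -1652/(692 + 3*18) = -1652/(692 + 54) = -1652/746 = -1652*1/746 = -826/373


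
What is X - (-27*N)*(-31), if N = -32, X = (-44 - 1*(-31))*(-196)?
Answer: 29332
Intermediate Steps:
X = 2548 (X = (-44 + 31)*(-196) = -13*(-196) = 2548)
X - (-27*N)*(-31) = 2548 - (-27*(-32))*(-31) = 2548 - 864*(-31) = 2548 - 1*(-26784) = 2548 + 26784 = 29332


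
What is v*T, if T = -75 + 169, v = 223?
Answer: 20962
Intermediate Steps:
T = 94
v*T = 223*94 = 20962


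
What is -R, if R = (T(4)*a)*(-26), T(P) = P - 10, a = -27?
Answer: 4212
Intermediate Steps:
T(P) = -10 + P
R = -4212 (R = ((-10 + 4)*(-27))*(-26) = -6*(-27)*(-26) = 162*(-26) = -4212)
-R = -1*(-4212) = 4212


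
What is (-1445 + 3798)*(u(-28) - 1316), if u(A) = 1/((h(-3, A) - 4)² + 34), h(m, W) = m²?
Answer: -182693979/59 ≈ -3.0965e+6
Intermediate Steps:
u(A) = 1/59 (u(A) = 1/(((-3)² - 4)² + 34) = 1/((9 - 4)² + 34) = 1/(5² + 34) = 1/(25 + 34) = 1/59)
(-1445 + 3798)*(u(-28) - 1316) = (-1445 + 3798)*(1/59 - 1316) = 2353*(-77643/59) = -182693979/59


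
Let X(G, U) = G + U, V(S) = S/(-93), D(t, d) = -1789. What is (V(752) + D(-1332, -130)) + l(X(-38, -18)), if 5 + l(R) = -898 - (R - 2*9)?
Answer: -244226/93 ≈ -2626.1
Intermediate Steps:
V(S) = -S/93 (V(S) = S*(-1/93) = -S/93)
l(R) = -885 - R (l(R) = -5 + (-898 - (R - 2*9)) = -5 + (-898 - (R - 18)) = -5 + (-898 - (-18 + R)) = -5 + (-898 + (18 - R)) = -5 + (-880 - R) = -885 - R)
(V(752) + D(-1332, -130)) + l(X(-38, -18)) = (-1/93*752 - 1789) + (-885 - (-38 - 18)) = (-752/93 - 1789) + (-885 - 1*(-56)) = -167129/93 + (-885 + 56) = -167129/93 - 829 = -244226/93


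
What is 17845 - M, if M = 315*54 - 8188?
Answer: 9023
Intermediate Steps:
M = 8822 (M = 17010 - 8188 = 8822)
17845 - M = 17845 - 1*8822 = 17845 - 8822 = 9023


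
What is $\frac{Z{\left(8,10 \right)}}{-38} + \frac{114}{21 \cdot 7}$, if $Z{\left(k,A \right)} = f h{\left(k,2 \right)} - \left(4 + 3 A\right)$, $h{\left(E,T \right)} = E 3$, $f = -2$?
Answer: $\frac{2731}{931} \approx 2.9334$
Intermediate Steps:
$h{\left(E,T \right)} = 3 E$
$Z{\left(k,A \right)} = -4 - 6 k - 3 A$ ($Z{\left(k,A \right)} = - 2 \cdot 3 k - \left(4 + 3 A\right) = - 6 k - \left(4 + 3 A\right) = -4 - 6 k - 3 A$)
$\frac{Z{\left(8,10 \right)}}{-38} + \frac{114}{21 \cdot 7} = \frac{-4 - 48 - 30}{-38} + \frac{114}{21 \cdot 7} = \left(-4 - 48 - 30\right) \left(- \frac{1}{38}\right) + \frac{114}{147} = \left(-82\right) \left(- \frac{1}{38}\right) + 114 \cdot \frac{1}{147} = \frac{41}{19} + \frac{38}{49} = \frac{2731}{931}$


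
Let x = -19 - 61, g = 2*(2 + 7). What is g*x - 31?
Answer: -1471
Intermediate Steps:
g = 18 (g = 2*9 = 18)
x = -80
g*x - 31 = 18*(-80) - 31 = -1440 - 31 = -1471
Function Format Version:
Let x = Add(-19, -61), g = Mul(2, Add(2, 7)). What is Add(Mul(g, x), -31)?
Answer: -1471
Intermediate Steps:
g = 18 (g = Mul(2, 9) = 18)
x = -80
Add(Mul(g, x), -31) = Add(Mul(18, -80), -31) = Add(-1440, -31) = -1471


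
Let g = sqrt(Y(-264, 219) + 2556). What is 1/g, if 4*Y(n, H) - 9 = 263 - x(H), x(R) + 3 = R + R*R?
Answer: -2*I*sqrt(769)/5383 ≈ -0.010303*I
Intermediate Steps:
x(R) = -3 + R + R**2 (x(R) = -3 + (R + R*R) = -3 + (R + R**2) = -3 + R + R**2)
Y(n, H) = 275/4 - H/4 - H**2/4 (Y(n, H) = 9/4 + (263 - (-3 + H + H**2))/4 = 9/4 + (263 + (3 - H - H**2))/4 = 9/4 + (266 - H - H**2)/4 = 9/4 + (133/2 - H/4 - H**2/4) = 275/4 - H/4 - H**2/4)
g = 7*I*sqrt(769)/2 (g = sqrt((275/4 - 1/4*219 - 1/4*219**2) + 2556) = sqrt((275/4 - 219/4 - 1/4*47961) + 2556) = sqrt((275/4 - 219/4 - 47961/4) + 2556) = sqrt(-47905/4 + 2556) = sqrt(-37681/4) = 7*I*sqrt(769)/2 ≈ 97.058*I)
1/g = 1/(7*I*sqrt(769)/2) = -2*I*sqrt(769)/5383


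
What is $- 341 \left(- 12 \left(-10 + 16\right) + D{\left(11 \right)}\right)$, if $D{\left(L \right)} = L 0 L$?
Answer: $24552$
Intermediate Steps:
$D{\left(L \right)} = 0$ ($D{\left(L \right)} = L 0 = 0$)
$- 341 \left(- 12 \left(-10 + 16\right) + D{\left(11 \right)}\right) = - 341 \left(- 12 \left(-10 + 16\right) + 0\right) = - 341 \left(\left(-12\right) 6 + 0\right) = - 341 \left(-72 + 0\right) = \left(-341\right) \left(-72\right) = 24552$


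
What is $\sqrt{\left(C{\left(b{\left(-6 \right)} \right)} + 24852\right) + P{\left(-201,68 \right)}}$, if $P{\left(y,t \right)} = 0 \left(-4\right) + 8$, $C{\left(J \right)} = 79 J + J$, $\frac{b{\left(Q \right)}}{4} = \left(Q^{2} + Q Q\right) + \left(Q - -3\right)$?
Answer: $2 \sqrt{11735} \approx 216.66$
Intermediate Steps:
$b{\left(Q \right)} = 12 + 4 Q + 8 Q^{2}$ ($b{\left(Q \right)} = 4 \left(\left(Q^{2} + Q Q\right) + \left(Q - -3\right)\right) = 4 \left(\left(Q^{2} + Q^{2}\right) + \left(Q + 3\right)\right) = 4 \left(2 Q^{2} + \left(3 + Q\right)\right) = 4 \left(3 + Q + 2 Q^{2}\right) = 12 + 4 Q + 8 Q^{2}$)
$C{\left(J \right)} = 80 J$
$P{\left(y,t \right)} = 8$ ($P{\left(y,t \right)} = 0 + 8 = 8$)
$\sqrt{\left(C{\left(b{\left(-6 \right)} \right)} + 24852\right) + P{\left(-201,68 \right)}} = \sqrt{\left(80 \left(12 + 4 \left(-6\right) + 8 \left(-6\right)^{2}\right) + 24852\right) + 8} = \sqrt{\left(80 \left(12 - 24 + 8 \cdot 36\right) + 24852\right) + 8} = \sqrt{\left(80 \left(12 - 24 + 288\right) + 24852\right) + 8} = \sqrt{\left(80 \cdot 276 + 24852\right) + 8} = \sqrt{\left(22080 + 24852\right) + 8} = \sqrt{46932 + 8} = \sqrt{46940} = 2 \sqrt{11735}$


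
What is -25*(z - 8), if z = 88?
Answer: -2000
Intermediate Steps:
-25*(z - 8) = -25*(88 - 8) = -25*80 = -2000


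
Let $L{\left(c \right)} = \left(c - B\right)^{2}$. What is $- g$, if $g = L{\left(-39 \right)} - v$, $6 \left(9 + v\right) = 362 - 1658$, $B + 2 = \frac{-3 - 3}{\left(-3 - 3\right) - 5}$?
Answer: $- \frac{197794}{121} \approx -1634.7$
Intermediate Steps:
$B = - \frac{16}{11}$ ($B = -2 + \frac{-3 - 3}{\left(-3 - 3\right) - 5} = -2 - \frac{6}{\left(-3 - 3\right) - 5} = -2 - \frac{6}{-6 - 5} = -2 - \frac{6}{-11} = -2 - - \frac{6}{11} = -2 + \frac{6}{11} = - \frac{16}{11} \approx -1.4545$)
$v = -225$ ($v = -9 + \frac{362 - 1658}{6} = -9 + \frac{1}{6} \left(-1296\right) = -9 - 216 = -225$)
$L{\left(c \right)} = \left(\frac{16}{11} + c\right)^{2}$ ($L{\left(c \right)} = \left(c - - \frac{16}{11}\right)^{2} = \left(c + \frac{16}{11}\right)^{2} = \left(\frac{16}{11} + c\right)^{2}$)
$g = \frac{197794}{121}$ ($g = \frac{\left(16 + 11 \left(-39\right)\right)^{2}}{121} - -225 = \frac{\left(16 - 429\right)^{2}}{121} + 225 = \frac{\left(-413\right)^{2}}{121} + 225 = \frac{1}{121} \cdot 170569 + 225 = \frac{170569}{121} + 225 = \frac{197794}{121} \approx 1634.7$)
$- g = \left(-1\right) \frac{197794}{121} = - \frac{197794}{121}$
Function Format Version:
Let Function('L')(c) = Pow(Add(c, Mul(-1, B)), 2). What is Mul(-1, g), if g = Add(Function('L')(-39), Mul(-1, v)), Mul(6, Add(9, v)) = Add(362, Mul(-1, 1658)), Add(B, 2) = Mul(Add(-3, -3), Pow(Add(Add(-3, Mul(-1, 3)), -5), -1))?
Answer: Rational(-197794, 121) ≈ -1634.7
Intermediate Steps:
B = Rational(-16, 11) (B = Add(-2, Mul(Add(-3, -3), Pow(Add(Add(-3, Mul(-1, 3)), -5), -1))) = Add(-2, Mul(-6, Pow(Add(Add(-3, -3), -5), -1))) = Add(-2, Mul(-6, Pow(Add(-6, -5), -1))) = Add(-2, Mul(-6, Pow(-11, -1))) = Add(-2, Mul(-6, Rational(-1, 11))) = Add(-2, Rational(6, 11)) = Rational(-16, 11) ≈ -1.4545)
v = -225 (v = Add(-9, Mul(Rational(1, 6), Add(362, Mul(-1, 1658)))) = Add(-9, Mul(Rational(1, 6), Add(362, -1658))) = Add(-9, Mul(Rational(1, 6), -1296)) = Add(-9, -216) = -225)
Function('L')(c) = Pow(Add(Rational(16, 11), c), 2) (Function('L')(c) = Pow(Add(c, Mul(-1, Rational(-16, 11))), 2) = Pow(Add(c, Rational(16, 11)), 2) = Pow(Add(Rational(16, 11), c), 2))
g = Rational(197794, 121) (g = Add(Mul(Rational(1, 121), Pow(Add(16, Mul(11, -39)), 2)), Mul(-1, -225)) = Add(Mul(Rational(1, 121), Pow(Add(16, -429), 2)), 225) = Add(Mul(Rational(1, 121), Pow(-413, 2)), 225) = Add(Mul(Rational(1, 121), 170569), 225) = Add(Rational(170569, 121), 225) = Rational(197794, 121) ≈ 1634.7)
Mul(-1, g) = Mul(-1, Rational(197794, 121)) = Rational(-197794, 121)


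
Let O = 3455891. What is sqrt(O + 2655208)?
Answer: 3*sqrt(679011) ≈ 2472.1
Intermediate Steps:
sqrt(O + 2655208) = sqrt(3455891 + 2655208) = sqrt(6111099) = 3*sqrt(679011)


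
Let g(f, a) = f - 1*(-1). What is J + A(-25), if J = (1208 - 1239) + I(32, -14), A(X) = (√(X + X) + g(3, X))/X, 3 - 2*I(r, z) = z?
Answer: -1133/50 - I*√2/5 ≈ -22.66 - 0.28284*I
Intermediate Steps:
g(f, a) = 1 + f (g(f, a) = f + 1 = 1 + f)
I(r, z) = 3/2 - z/2
A(X) = (4 + √2*√X)/X (A(X) = (√(X + X) + (1 + 3))/X = (√(2*X) + 4)/X = (√2*√X + 4)/X = (4 + √2*√X)/X)
J = -45/2 (J = (1208 - 1239) + (3/2 - ½*(-14)) = -31 + (3/2 + 7) = -31 + 17/2 = -45/2 ≈ -22.500)
J + A(-25) = -45/2 + (4/(-25) + √2/√(-25)) = -45/2 + (4*(-1/25) + √2*(-I/5)) = -45/2 + (-4/25 - I*√2/5) = -1133/50 - I*√2/5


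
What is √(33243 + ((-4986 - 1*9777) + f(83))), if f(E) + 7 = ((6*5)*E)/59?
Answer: √64451423/59 ≈ 136.07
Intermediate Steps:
f(E) = -7 + 30*E/59 (f(E) = -7 + ((6*5)*E)/59 = -7 + (30*E)*(1/59) = -7 + 30*E/59)
√(33243 + ((-4986 - 1*9777) + f(83))) = √(33243 + ((-4986 - 1*9777) + (-7 + (30/59)*83))) = √(33243 + ((-4986 - 9777) + (-7 + 2490/59))) = √(33243 + (-14763 + 2077/59)) = √(33243 - 868940/59) = √(1092397/59) = √64451423/59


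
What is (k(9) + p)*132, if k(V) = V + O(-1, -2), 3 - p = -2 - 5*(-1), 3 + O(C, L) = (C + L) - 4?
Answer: -132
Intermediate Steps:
O(C, L) = -7 + C + L (O(C, L) = -3 + ((C + L) - 4) = -3 + (-4 + C + L) = -7 + C + L)
p = 0 (p = 3 - (-2 - 5*(-1)) = 3 - (-2 + 5) = 3 - 1*3 = 3 - 3 = 0)
k(V) = -10 + V (k(V) = V + (-7 - 1 - 2) = V - 10 = -10 + V)
(k(9) + p)*132 = ((-10 + 9) + 0)*132 = (-1 + 0)*132 = -1*132 = -132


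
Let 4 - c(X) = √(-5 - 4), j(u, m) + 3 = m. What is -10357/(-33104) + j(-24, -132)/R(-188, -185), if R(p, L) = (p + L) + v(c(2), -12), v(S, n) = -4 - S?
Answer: 35624777/53396752 + 9*I/3226 ≈ 0.66717 + 0.0027898*I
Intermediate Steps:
j(u, m) = -3 + m
c(X) = 4 - 3*I (c(X) = 4 - √(-5 - 4) = 4 - √(-9) = 4 - 3*I)
R(p, L) = -8 + L + p + 3*I (R(p, L) = (p + L) + (-4 - (4 - 3*I)) = (L + p) + (-4 + (-4 + 3*I)) = (L + p) + (-8 + 3*I) = -8 + L + p + 3*I)
-10357/(-33104) + j(-24, -132)/R(-188, -185) = -10357/(-33104) + (-3 - 132)/(-8 - 185 - 188 + 3*I) = -10357*(-1/33104) - 135*(-381 - 3*I)/145170 = 10357/33104 - 3*(-381 - 3*I)/3226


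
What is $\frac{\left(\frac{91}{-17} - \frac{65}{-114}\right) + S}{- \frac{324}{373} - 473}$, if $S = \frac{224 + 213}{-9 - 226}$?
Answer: $\frac{1128370133}{80498618790} \approx 0.014017$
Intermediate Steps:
$S = - \frac{437}{235}$ ($S = \frac{437}{-235} = 437 \left(- \frac{1}{235}\right) = - \frac{437}{235} \approx -1.8596$)
$\frac{\left(\frac{91}{-17} - \frac{65}{-114}\right) + S}{- \frac{324}{373} - 473} = \frac{\left(\frac{91}{-17} - \frac{65}{-114}\right) - \frac{437}{235}}{- \frac{324}{373} - 473} = \frac{\left(91 \left(- \frac{1}{17}\right) - - \frac{65}{114}\right) - \frac{437}{235}}{\left(-324\right) \frac{1}{373} - 473} = \frac{\left(- \frac{91}{17} + \frac{65}{114}\right) - \frac{437}{235}}{- \frac{324}{373} - 473} = \frac{- \frac{9269}{1938} - \frac{437}{235}}{- \frac{176753}{373}} = \left(- \frac{3025121}{455430}\right) \left(- \frac{373}{176753}\right) = \frac{1128370133}{80498618790}$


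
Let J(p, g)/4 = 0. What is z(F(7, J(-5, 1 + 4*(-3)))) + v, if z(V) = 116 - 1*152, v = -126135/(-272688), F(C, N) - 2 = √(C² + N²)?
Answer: -3230211/90896 ≈ -35.537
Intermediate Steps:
J(p, g) = 0 (J(p, g) = 4*0 = 0)
F(C, N) = 2 + √(C² + N²)
v = 42045/90896 (v = -126135*(-1/272688) = 42045/90896 ≈ 0.46256)
z(V) = -36 (z(V) = 116 - 152 = -36)
z(F(7, J(-5, 1 + 4*(-3)))) + v = -36 + 42045/90896 = -3230211/90896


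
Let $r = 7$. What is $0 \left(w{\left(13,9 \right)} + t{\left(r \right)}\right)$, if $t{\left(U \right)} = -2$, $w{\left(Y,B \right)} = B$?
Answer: $0$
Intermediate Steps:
$0 \left(w{\left(13,9 \right)} + t{\left(r \right)}\right) = 0 \left(9 - 2\right) = 0 \cdot 7 = 0$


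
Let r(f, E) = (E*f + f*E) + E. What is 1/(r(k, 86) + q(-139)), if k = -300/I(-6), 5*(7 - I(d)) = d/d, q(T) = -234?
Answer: -17/131516 ≈ -0.00012926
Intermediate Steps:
I(d) = 34/5 (I(d) = 7 - d/(5*d) = 7 - 1/5*1 = 7 - 1/5 = 34/5)
k = -750/17 (k = -300/34/5 = -300*5/34 = -750/17 ≈ -44.118)
r(f, E) = E + 2*E*f (r(f, E) = (E*f + E*f) + E = 2*E*f + E = E + 2*E*f)
1/(r(k, 86) + q(-139)) = 1/(86*(1 + 2*(-750/17)) - 234) = 1/(86*(1 - 1500/17) - 234) = 1/(86*(-1483/17) - 234) = 1/(-127538/17 - 234) = 1/(-131516/17) = -17/131516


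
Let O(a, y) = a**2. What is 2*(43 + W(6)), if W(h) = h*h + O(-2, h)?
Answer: 166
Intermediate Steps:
W(h) = 4 + h**2 (W(h) = h*h + (-2)**2 = h**2 + 4 = 4 + h**2)
2*(43 + W(6)) = 2*(43 + (4 + 6**2)) = 2*(43 + (4 + 36)) = 2*(43 + 40) = 2*83 = 166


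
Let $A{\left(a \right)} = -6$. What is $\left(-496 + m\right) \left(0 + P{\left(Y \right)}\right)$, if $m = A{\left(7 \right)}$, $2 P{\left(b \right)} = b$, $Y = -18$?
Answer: $4518$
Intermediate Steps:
$P{\left(b \right)} = \frac{b}{2}$
$m = -6$
$\left(-496 + m\right) \left(0 + P{\left(Y \right)}\right) = \left(-496 - 6\right) \left(0 + \frac{1}{2} \left(-18\right)\right) = - 502 \left(0 - 9\right) = \left(-502\right) \left(-9\right) = 4518$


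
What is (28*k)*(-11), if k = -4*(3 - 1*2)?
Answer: 1232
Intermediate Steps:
k = -4 (k = -4*(3 - 2) = -4*1 = -4)
(28*k)*(-11) = (28*(-4))*(-11) = -112*(-11) = 1232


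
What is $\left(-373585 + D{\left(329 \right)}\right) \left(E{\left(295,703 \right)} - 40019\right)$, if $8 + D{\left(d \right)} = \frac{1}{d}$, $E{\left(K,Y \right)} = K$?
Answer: $\frac{4882560101504}{329} \approx 1.4841 \cdot 10^{10}$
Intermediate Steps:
$D{\left(d \right)} = -8 + \frac{1}{d}$
$\left(-373585 + D{\left(329 \right)}\right) \left(E{\left(295,703 \right)} - 40019\right) = \left(-373585 - \left(8 - \frac{1}{329}\right)\right) \left(295 - 40019\right) = \left(-373585 + \left(-8 + \frac{1}{329}\right)\right) \left(-39724\right) = \left(-373585 - \frac{2631}{329}\right) \left(-39724\right) = \left(- \frac{122912096}{329}\right) \left(-39724\right) = \frac{4882560101504}{329}$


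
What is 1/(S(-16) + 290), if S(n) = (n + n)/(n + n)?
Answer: 1/291 ≈ 0.0034364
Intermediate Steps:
S(n) = 1 (S(n) = (2*n)/((2*n)) = (2*n)*(1/(2*n)) = 1)
1/(S(-16) + 290) = 1/(1 + 290) = 1/291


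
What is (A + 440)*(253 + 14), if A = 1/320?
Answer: 37593867/320 ≈ 1.1748e+5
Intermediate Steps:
A = 1/320 ≈ 0.0031250
(A + 440)*(253 + 14) = (1/320 + 440)*(253 + 14) = (140801/320)*267 = 37593867/320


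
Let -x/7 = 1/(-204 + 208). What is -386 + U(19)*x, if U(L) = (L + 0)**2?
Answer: -4071/4 ≈ -1017.8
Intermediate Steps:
U(L) = L**2
x = -7/4 (x = -7/(-204 + 208) = -7/4 ≈ -1.7500)
-386 + U(19)*x = -386 + 19**2*(-7/4) = -386 + 361*(-7/4) = -386 - 2527/4 = -4071/4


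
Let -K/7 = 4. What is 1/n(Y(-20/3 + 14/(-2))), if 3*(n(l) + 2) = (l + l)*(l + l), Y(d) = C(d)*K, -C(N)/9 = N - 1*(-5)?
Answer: 1/6359806 ≈ 1.5724e-7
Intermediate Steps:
K = -28 (K = -7*4 = -28)
C(N) = -45 - 9*N (C(N) = -9*(N - 1*(-5)) = -9*(N + 5) = -9*(5 + N) = -45 - 9*N)
Y(d) = 1260 + 252*d (Y(d) = (-45 - 9*d)*(-28) = 1260 + 252*d)
n(l) = -2 + 4*l**2/3 (n(l) = -2 + ((l + l)*(l + l))/3 = -2 + ((2*l)*(2*l))/3 = -2 + (4*l**2)/3 = -2 + 4*l**2/3)
1/n(Y(-20/3 + 14/(-2))) = 1/(-2 + 4*(1260 + 252*(-20/3 + 14/(-2)))**2/3) = 1/(-2 + 4*(1260 + 252*(-20*1/3 + 14*(-1/2)))**2/3) = 1/(-2 + 4*(1260 + 252*(-20/3 - 7))**2/3) = 1/(-2 + 4*(1260 + 252*(-41/3))**2/3) = 1/(-2 + 4*(1260 - 3444)**2/3) = 1/(-2 + (4/3)*(-2184)**2) = 1/(-2 + (4/3)*4769856) = 1/(-2 + 6359808) = 1/6359806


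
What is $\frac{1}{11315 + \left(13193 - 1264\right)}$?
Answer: $\frac{1}{23244} \approx 4.3022 \cdot 10^{-5}$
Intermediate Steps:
$\frac{1}{11315 + \left(13193 - 1264\right)} = \frac{1}{11315 + 11929} = \frac{1}{23244}$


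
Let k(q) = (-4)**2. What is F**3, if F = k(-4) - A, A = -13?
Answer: 24389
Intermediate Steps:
k(q) = 16
F = 29 (F = 16 - 1*(-13) = 16 + 13 = 29)
F**3 = 29**3 = 24389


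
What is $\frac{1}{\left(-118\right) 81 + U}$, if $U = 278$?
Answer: $- \frac{1}{9280} \approx -0.00010776$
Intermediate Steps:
$\frac{1}{\left(-118\right) 81 + U} = \frac{1}{\left(-118\right) 81 + 278} = \frac{1}{-9558 + 278} = \frac{1}{-9280} = - \frac{1}{9280}$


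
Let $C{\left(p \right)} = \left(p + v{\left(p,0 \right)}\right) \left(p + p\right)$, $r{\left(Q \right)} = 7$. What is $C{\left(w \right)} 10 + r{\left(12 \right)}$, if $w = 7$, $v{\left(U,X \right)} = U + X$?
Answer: $1967$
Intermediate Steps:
$C{\left(p \right)} = 4 p^{2}$ ($C{\left(p \right)} = \left(p + \left(p + 0\right)\right) \left(p + p\right) = \left(p + p\right) 2 p = 2 p 2 p = 4 p^{2}$)
$C{\left(w \right)} 10 + r{\left(12 \right)} = 4 \cdot 7^{2} \cdot 10 + 7 = 4 \cdot 49 \cdot 10 + 7 = 196 \cdot 10 + 7 = 1960 + 7 = 1967$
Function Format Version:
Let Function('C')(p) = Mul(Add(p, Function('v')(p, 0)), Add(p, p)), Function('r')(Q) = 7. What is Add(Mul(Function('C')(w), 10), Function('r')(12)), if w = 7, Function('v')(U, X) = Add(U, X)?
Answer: 1967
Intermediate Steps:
Function('C')(p) = Mul(4, Pow(p, 2)) (Function('C')(p) = Mul(Add(p, Add(p, 0)), Add(p, p)) = Mul(Add(p, p), Mul(2, p)) = Mul(Mul(2, p), Mul(2, p)) = Mul(4, Pow(p, 2)))
Add(Mul(Function('C')(w), 10), Function('r')(12)) = Add(Mul(Mul(4, Pow(7, 2)), 10), 7) = Add(Mul(Mul(4, 49), 10), 7) = Add(Mul(196, 10), 7) = Add(1960, 7) = 1967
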